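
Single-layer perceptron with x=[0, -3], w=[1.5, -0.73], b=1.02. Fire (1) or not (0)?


z = (0)·(1.5) + (-3)·(-0.73) + 1.02
  = 3.21
step(z) = 1 (z≥0)

1


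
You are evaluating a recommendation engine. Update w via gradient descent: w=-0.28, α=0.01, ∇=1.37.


w_new = w - α·∇
= -0.28 - 0.01·1.37
= -0.28 - 0.0137
= -0.2937

-0.2937


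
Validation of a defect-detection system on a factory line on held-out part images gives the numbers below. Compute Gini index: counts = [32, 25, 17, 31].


Probabilities: [32/105, 25/105, 17/105, 31/105] ≈ [0.3048, 0.2381, 0.1619, 0.2952]
Σpᵢ² = (1024 + 625 + 289 + 961)/105² = 2899/11025
Gini = 1 - Σpᵢ² = 1 - 2899/11025 = 0.7371

0.7371


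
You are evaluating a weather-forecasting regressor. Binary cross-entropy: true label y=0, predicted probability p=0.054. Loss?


BCE = -[y·ln(p) + (1-y)·ln(1-p)]
= -0 - 1·ln(1-0.054)
= -ln(0.946) = 0.0555

0.0555


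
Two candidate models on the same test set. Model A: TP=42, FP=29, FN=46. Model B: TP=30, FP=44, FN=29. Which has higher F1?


Model A: P=42/71=0.5915, R=42/88=0.4773, F1=2PR/(P+R)=2TP/(2TP+FP+FN)=84/159=0.5283
Model B: P=30/74=0.4054, R=30/59=0.5085, F1=2PR/(P+R)=2TP/(2TP+FP+FN)=60/133=0.4511
0.5283 > 0.4511 → Model A

Model A


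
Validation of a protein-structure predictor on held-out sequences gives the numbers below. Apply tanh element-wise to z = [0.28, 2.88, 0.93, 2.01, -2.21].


tanh(0.28) = 0.2729
tanh(2.88) = 0.9937
tanh(0.93) = 0.7306
tanh(2.01) = 0.9647
tanh(-2.21) = -0.9762
result = [0.2729, 0.9937, 0.7306, 0.9647, -0.9762]

[0.2729, 0.9937, 0.7306, 0.9647, -0.9762]


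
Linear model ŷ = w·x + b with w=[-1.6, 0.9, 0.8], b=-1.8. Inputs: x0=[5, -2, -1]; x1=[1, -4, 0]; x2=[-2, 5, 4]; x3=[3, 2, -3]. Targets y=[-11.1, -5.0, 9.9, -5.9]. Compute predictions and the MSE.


ŷ0 = (-1.6)·(5) + (0.9)·(-2) + (0.8)·(-1) - 1.8 = -12.4
ŷ1 = (-1.6)·(1) + (0.9)·(-4) + (0.8)·(0) - 1.8 = -7.0
ŷ2 = (-1.6)·(-2) + (0.9)·(5) + (0.8)·(4) - 1.8 = 9.1
ŷ3 = (-1.6)·(3) + (0.9)·(2) + (0.8)·(-3) - 1.8 = -7.2
errors² = [1.69, 4.0, 0.64, 1.69]
MSE = 8.0200/4 = 2.005

2.005


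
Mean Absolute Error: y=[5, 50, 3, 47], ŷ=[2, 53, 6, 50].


Absolute errors: |5-2|=3, |50-53|=3, |3-6|=3, |47-50|=3
Sum = 12
MAE = 12/4 = 3

3


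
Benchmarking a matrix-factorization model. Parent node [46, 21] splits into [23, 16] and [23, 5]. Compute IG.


Parent = [46, 21], H_parent = 0.8971
H_left = 0.9766 (n=39), H_right = 0.6769 (n=28)
H_children = (39/67)·0.9766 + (28/67)·0.6769 = 0.8514
IG = 0.8971 - 0.8514 = 0.0457

0.0457


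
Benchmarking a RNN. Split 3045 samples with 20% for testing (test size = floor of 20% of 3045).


Test = ⌊3045·20/100⌋ = 609
Train = 3045 - 609 = 2436

Train: 2436, Test: 609


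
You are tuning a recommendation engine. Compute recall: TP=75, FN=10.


Recall = TP/(TP+FN)
= 75/(75+10)
= 75/85 = 88.24%

88.24%


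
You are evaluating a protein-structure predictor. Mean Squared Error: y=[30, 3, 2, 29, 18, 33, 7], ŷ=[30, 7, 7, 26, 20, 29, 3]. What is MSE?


Squared errors: (30-30)²=0, (3-7)²=16, (2-7)²=25, (29-26)²=9, (18-20)²=4, (33-29)²=16, (7-3)²=16
Sum = 86
MSE = 86/7 = 86/7

86/7


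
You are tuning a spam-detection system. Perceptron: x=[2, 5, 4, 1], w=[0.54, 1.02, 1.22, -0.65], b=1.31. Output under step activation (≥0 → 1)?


z = (2)·(0.54) + (5)·(1.02) + (4)·(1.22) + (1)·(-0.65) + 1.31
  = 11.72
step(z) = 1 (z≥0)

1


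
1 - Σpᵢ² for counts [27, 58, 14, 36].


Probabilities: [27/135, 58/135, 14/135, 36/135] ≈ [0.2, 0.4296, 0.1037, 0.2667]
Σpᵢ² = (729 + 3364 + 196 + 1296)/135² = 5585/18225
Gini = 1 - Σpᵢ² = 1 - 5585/18225 = 0.6936

0.6936


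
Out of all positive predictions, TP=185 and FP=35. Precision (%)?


Precision = TP/(TP+FP)
= 185/(185+35)
= 185/220 = 84.09%

84.09%


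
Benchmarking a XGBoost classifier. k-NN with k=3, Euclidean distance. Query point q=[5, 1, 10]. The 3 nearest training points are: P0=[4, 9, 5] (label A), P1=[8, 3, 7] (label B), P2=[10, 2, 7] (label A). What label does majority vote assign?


d(q,P0) = 9.4868  (label A)
d(q,P1) = 4.6904  (label B)
d(q,P2) = 5.9161  (label A)
Votes: A=2, B=1
Majority → A

A


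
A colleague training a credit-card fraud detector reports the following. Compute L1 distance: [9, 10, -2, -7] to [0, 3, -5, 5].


d = |9-0| + |10-3| + |-2+ 5| + |-7-5|
  = 9 + 7 + 3 + 12
  = 31

31


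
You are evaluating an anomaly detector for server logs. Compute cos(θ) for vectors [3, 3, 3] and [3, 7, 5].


A·B = 3·3 + 3·7 + 3·5 = 45
‖A‖ = √27 = 5.1962, ‖B‖ = √83 = 9.1104
cos = 45/(√27·√83) = 45/√2241 = 0.9506

0.9506


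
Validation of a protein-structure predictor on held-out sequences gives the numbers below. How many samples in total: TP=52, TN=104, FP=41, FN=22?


Total = TP + TN + FP + FN
= 52 + 104 + 41 + 22
= 219
(Predicted positive: 93, predicted negative: 126)

219


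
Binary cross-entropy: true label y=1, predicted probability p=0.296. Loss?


BCE = -[y·ln(p) + (1-y)·ln(1-p)]
= -1·ln(0.296) - 0
= -ln(0.296) = 1.2174

1.2174


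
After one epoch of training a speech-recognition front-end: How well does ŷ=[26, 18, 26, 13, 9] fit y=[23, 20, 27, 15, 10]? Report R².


ȳ = 19
SS_res = Σ(y-ŷ)² = 19
SS_tot = Σ(y-ȳ)² = 178
R² = 1 - SS_res/SS_tot = 1 - 0.1067 = 0.8933

0.8933


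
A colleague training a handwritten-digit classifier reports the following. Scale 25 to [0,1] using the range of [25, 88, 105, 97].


min=25, max=105
(25-25)/(105-25) = 0/80 = 0.0

0.0


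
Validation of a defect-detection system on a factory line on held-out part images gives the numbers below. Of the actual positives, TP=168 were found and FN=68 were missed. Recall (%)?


Recall = TP/(TP+FN)
= 168/(168+68)
= 168/236 = 71.19%

71.19%


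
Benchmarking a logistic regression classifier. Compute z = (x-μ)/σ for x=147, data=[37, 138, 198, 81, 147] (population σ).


μ = 120.2, σ = 55.7616
z = (147 - 120.2)/55.7616 = 0.4806

0.4806


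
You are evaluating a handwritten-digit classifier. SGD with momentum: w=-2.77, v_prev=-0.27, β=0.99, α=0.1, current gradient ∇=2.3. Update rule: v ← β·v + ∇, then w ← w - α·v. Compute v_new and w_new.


v_new = 0.99·-0.27 + 2.3 = -0.2673 + 2.3 = 2.0327
w_new = -2.77 - 0.1·2.0327 = -2.77 - 0.20327 = -2.97327

v_new=2.0327, w_new=-2.97327


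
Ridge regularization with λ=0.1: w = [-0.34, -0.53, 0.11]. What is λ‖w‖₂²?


‖w‖₂² = (-0.34)² + (-0.53)² + (0.11)²
     = 0.1156 + 0.2809 + 0.0121
     = 0.4086
λ·‖w‖₂² = 0.1·0.4086 = 0.04086

0.04086


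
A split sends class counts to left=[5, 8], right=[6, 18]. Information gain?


Parent = [11, 26], H_parent = 0.878
H_left = 0.9612 (n=13), H_right = 0.8113 (n=24)
H_children = (13/37)·0.9612 + (24/37)·0.8113 = 0.864
IG = 0.878 - 0.864 = 0.014

0.014


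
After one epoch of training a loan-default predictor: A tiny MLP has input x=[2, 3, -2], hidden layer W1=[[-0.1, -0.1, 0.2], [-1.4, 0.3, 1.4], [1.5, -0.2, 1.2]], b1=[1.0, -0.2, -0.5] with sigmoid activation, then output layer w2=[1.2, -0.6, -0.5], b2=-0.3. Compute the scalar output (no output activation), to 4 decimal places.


z1[0] = (-0.1)·(2) + (-0.1)·(3) + (0.2)·(-2) + 1.0 = 0.1
z1[1] = (-1.4)·(2) + (0.3)·(3) + (1.4)·(-2) - 0.2 = -4.9
z1[2] = (1.5)·(2) + (-0.2)·(3) + (1.2)·(-2) - 0.5 = -0.5
h = sigmoid(z1) = [0.525, 0.0074, 0.3775]
output = (1.2)·(0.525) + (-0.6)·(0.0074) + (-0.5)·(0.3775) - 0.3 = 0.1368

0.1368


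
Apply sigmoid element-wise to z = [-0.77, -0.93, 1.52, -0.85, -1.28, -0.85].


σ(-0.77) = 1/(1+e^0.77) = 0.3165
σ(-0.93) = 1/(1+e^0.93) = 0.2829
σ(1.52) = 1/(1+e^-1.52) = 0.8205
σ(-0.85) = 1/(1+e^0.85) = 0.2994
σ(-1.28) = 1/(1+e^1.28) = 0.2176
σ(-0.85) = 1/(1+e^0.85) = 0.2994
result = [0.3165, 0.2829, 0.8205, 0.2994, 0.2176, 0.2994]

[0.3165, 0.2829, 0.8205, 0.2994, 0.2176, 0.2994]


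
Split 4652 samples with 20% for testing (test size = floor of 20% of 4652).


Test = ⌊4652·20/100⌋ = 930
Train = 4652 - 930 = 3722

Train: 3722, Test: 930


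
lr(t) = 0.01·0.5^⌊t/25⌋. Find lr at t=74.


n_drops = ⌊74/25⌋ = 2
lr = 0.01·0.5^2 = 0.01·0.25 = 0.0025

0.0025


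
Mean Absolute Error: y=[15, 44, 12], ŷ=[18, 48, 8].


Absolute errors: |15-18|=3, |44-48|=4, |12-8|=4
Sum = 11
MAE = 11/3 = 11/3

11/3


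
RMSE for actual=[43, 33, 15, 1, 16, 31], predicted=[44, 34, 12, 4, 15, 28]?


MSE = 30/6 = 5
RMSE = √(30/6) = 2.2361

2.2361


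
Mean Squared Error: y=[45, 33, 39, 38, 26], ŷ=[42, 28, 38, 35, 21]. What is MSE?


Squared errors: (45-42)²=9, (33-28)²=25, (39-38)²=1, (38-35)²=9, (26-21)²=25
Sum = 69
MSE = 69/5 = 69/5

69/5


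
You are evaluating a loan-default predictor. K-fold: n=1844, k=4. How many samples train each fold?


Fold size = 1844/4 = 461
Training per fold = 1844 - 461 = 1383

1383


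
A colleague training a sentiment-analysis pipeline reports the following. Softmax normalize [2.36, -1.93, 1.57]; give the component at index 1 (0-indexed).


Exponentials: e^2.36=10.591, e^-1.93=0.1451, e^1.57=4.8066
Sum = 15.5427
Softmax = [0.6814, 0.0093, 0.3093]
p[1] = 0.1451/15.5427 = 0.0093

0.0093


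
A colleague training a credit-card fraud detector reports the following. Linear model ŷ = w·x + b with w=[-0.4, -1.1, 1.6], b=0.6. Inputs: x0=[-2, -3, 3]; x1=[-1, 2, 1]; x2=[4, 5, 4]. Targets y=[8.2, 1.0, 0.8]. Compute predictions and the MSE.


ŷ0 = (-0.4)·(-2) + (-1.1)·(-3) + (1.6)·(3) + 0.6 = 9.5
ŷ1 = (-0.4)·(-1) + (-1.1)·(2) + (1.6)·(1) + 0.6 = 0.4
ŷ2 = (-0.4)·(4) + (-1.1)·(5) + (1.6)·(4) + 0.6 = -0.1
errors² = [1.69, 0.36, 0.81]
MSE = 2.8600/3 = 0.9533

0.9533


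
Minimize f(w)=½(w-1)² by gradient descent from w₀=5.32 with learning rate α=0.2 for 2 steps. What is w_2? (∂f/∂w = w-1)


step 1: grad = 5.32-1 = 4.32; w = 5.32 - 0.2·(4.32) = 4.456
step 2: grad = 4.456-1 = 3.456; w = 4.456 - 0.2·(3.456) = 3.7648

3.7648


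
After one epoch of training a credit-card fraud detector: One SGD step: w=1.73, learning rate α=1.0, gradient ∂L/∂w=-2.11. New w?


w_new = w - α·∇
= 1.73 - 1.0·-2.11
= 1.73 + 2.11
= 3.84

3.84


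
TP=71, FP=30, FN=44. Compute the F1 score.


Precision = 71/101 = 0.703
Recall = 71/115 = 0.6174
F1 = 2·P·R/(P+R) = 2·TP/(2·TP+FP+FN) = 142/(142+30+44) = 142/216 = 0.6574

0.6574


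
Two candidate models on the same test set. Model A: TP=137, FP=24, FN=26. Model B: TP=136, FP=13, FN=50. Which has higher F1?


Model A: P=137/161=0.8509, R=137/163=0.8405, F1=2PR/(P+R)=2TP/(2TP+FP+FN)=274/324=0.8457
Model B: P=136/149=0.9128, R=136/186=0.7312, F1=2PR/(P+R)=2TP/(2TP+FP+FN)=272/335=0.8119
0.8457 > 0.8119 → Model A

Model A


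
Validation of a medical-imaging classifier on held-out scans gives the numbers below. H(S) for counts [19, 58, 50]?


Probabilities: [19/127, 58/127, 50/127] ≈ [0.1496, 0.4567, 0.3937]
H = -((19/127)·log₂(19/127) + (58/127)·log₂(58/127) + (50/127)·log₂(50/127))
  = 1.4559 bits

1.4559 bits


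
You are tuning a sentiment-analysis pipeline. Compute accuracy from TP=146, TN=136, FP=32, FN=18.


Accuracy = (TP+TN)/(TP+TN+FP+FN)
= (146+136)/(332)
= 282/332 = 84.94%

84.94%


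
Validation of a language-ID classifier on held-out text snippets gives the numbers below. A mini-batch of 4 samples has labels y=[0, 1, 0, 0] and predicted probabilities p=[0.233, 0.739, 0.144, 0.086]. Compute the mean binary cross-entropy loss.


L[0] = -ln(1-0.233) = -ln(0.767) = 0.2653
L[1] = -ln(0.739) = 0.3025
L[2] = -ln(1-0.144) = -ln(0.856) = 0.1555
L[3] = -ln(1-0.086) = -ln(0.914) = 0.0899
mean = (0.2653 + 0.3025 + 0.1555 + 0.0899)/4 = 0.2033

0.2033


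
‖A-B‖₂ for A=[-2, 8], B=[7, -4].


d = √((-2-7)² + (8+ 4)²)
  = √(81 + 144)
  = √225 = 15.0

15.0


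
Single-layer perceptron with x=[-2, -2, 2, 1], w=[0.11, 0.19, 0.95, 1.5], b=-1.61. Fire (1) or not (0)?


z = (-2)·(0.11) + (-2)·(0.19) + (2)·(0.95) + (1)·(1.5) - 1.61
  = 1.19
step(z) = 1 (z≥0)

1


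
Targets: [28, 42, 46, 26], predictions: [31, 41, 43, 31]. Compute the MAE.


Absolute errors: |28-31|=3, |42-41|=1, |46-43|=3, |26-31|=5
Sum = 12
MAE = 12/4 = 3

3


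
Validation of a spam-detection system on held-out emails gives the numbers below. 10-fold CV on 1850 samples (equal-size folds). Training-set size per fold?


Fold size = 1850/10 = 185
Training per fold = 1850 - 185 = 1665

1665


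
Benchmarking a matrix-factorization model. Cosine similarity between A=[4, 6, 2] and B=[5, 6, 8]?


A·B = 4·5 + 6·6 + 2·8 = 72
‖A‖ = √56 = 7.4833, ‖B‖ = √125 = 11.1803
cos = 72/(√56·√125) = 72/√7000 = 0.8606

0.8606


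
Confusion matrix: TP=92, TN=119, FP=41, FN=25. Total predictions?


Total = TP + TN + FP + FN
= 92 + 119 + 41 + 25
= 277
(Predicted positive: 133, predicted negative: 144)

277


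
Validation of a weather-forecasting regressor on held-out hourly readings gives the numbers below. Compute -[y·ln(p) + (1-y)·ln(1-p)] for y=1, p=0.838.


BCE = -[y·ln(p) + (1-y)·ln(1-p)]
= -1·ln(0.838) - 0
= -ln(0.838) = 0.1767

0.1767


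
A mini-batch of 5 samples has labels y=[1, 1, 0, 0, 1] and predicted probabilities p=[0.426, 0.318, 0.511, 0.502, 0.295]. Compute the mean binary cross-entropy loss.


L[0] = -ln(0.426) = 0.8533
L[1] = -ln(0.318) = 1.1457
L[2] = -ln(1-0.511) = -ln(0.489) = 0.7154
L[3] = -ln(1-0.502) = -ln(0.498) = 0.6972
L[4] = -ln(0.295) = 1.2208
mean = (0.8533 + 1.1457 + 0.7154 + 0.6972 + 1.2208)/5 = 0.9265

0.9265


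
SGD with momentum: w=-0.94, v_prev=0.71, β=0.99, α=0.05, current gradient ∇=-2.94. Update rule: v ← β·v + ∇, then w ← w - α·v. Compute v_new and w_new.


v_new = 0.99·0.71 - 2.94 = 0.7029 - 2.94 = -2.2371
w_new = -0.94 - 0.05·-2.2371 = -0.94 + 0.111855 = -0.828145

v_new=-2.2371, w_new=-0.828145


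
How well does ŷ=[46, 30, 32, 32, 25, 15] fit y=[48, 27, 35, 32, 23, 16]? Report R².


ȳ = 30.1667
SS_res = Σ(y-ŷ)² = 27
SS_tot = Σ(y-ȳ)² = 606.83
R² = 1 - SS_res/SS_tot = 1 - 0.0445 = 0.9555

0.9555


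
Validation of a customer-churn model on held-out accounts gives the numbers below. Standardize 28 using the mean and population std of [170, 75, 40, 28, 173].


μ = 97.2, σ = 62.608
z = (28 - 97.2)/62.608 = -1.1053

-1.1053


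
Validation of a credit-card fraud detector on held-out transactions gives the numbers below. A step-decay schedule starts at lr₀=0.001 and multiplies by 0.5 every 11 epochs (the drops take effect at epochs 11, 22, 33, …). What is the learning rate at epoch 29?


n_drops = ⌊29/11⌋ = 2
lr = 0.001·0.5^2 = 0.001·0.25 = 0.00025

0.00025


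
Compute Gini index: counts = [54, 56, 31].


Probabilities: [54/141, 56/141, 31/141] ≈ [0.383, 0.3972, 0.2199]
Σpᵢ² = (2916 + 3136 + 961)/141² = 7013/19881
Gini = 1 - Σpᵢ² = 1 - 7013/19881 = 0.6473

0.6473


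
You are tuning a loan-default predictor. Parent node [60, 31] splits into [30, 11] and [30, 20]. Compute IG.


Parent = [60, 31], H_parent = 0.9254
H_left = 0.839 (n=41), H_right = 0.971 (n=50)
H_children = (41/91)·0.839 + (50/91)·0.971 = 0.9115
IG = 0.9254 - 0.9115 = 0.0139

0.0139


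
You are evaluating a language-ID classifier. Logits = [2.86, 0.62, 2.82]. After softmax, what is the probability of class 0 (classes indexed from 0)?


Exponentials: e^2.86=17.4615, e^0.62=1.8589, e^2.82=16.7769
Sum = 36.0973
Softmax = [0.4837, 0.0515, 0.4648]
p[0] = 17.4615/36.0973 = 0.4837

0.4837


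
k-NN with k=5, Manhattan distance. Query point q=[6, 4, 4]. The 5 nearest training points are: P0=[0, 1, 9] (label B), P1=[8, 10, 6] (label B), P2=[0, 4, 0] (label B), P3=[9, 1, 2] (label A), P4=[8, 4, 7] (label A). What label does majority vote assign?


d(q,P0) = 14  (label B)
d(q,P1) = 10  (label B)
d(q,P2) = 10  (label B)
d(q,P3) = 8  (label A)
d(q,P4) = 5  (label A)
Votes: A=2, B=3
Majority → B

B


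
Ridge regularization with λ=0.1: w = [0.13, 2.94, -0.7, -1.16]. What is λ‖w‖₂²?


‖w‖₂² = (0.13)² + (2.94)² + (-0.7)² + (-1.16)²
     = 0.0169 + 8.6436 + 0.49 + 1.3456
     = 10.4961
λ·‖w‖₂² = 0.1·10.4961 = 1.04961

1.04961


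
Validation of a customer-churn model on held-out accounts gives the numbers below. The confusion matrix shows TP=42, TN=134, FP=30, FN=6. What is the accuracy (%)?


Accuracy = (TP+TN)/(TP+TN+FP+FN)
= (42+134)/(212)
= 176/212 = 83.02%

83.02%


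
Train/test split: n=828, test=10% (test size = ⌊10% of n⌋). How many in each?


Test = ⌊828·10/100⌋ = 82
Train = 828 - 82 = 746

Train: 746, Test: 82


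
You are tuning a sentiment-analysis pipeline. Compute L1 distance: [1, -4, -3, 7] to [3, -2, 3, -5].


d = |1-3| + |-4+ 2| + |-3-3| + |7+ 5|
  = 2 + 2 + 6 + 12
  = 22

22


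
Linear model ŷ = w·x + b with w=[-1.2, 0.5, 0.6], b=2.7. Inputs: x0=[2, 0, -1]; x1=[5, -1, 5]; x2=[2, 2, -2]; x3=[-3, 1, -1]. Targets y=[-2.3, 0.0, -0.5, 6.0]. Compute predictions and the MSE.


ŷ0 = (-1.2)·(2) + (0.5)·(0) + (0.6)·(-1) + 2.7 = -0.3
ŷ1 = (-1.2)·(5) + (0.5)·(-1) + (0.6)·(5) + 2.7 = -0.8
ŷ2 = (-1.2)·(2) + (0.5)·(2) + (0.6)·(-2) + 2.7 = 0.1
ŷ3 = (-1.2)·(-3) + (0.5)·(1) + (0.6)·(-1) + 2.7 = 6.2
errors² = [4.0, 0.64, 0.36, 0.04]
MSE = 5.0400/4 = 1.26

1.26


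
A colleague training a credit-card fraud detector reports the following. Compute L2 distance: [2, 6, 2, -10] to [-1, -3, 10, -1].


d = √((2+ 1)² + (6+ 3)² + (2-10)² + (-10+ 1)²)
  = √(9 + 81 + 64 + 81)
  = √235 = 15.3297

15.3297


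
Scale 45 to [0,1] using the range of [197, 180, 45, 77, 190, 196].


min=45, max=197
(45-45)/(197-45) = 0/152 = 0.0

0.0


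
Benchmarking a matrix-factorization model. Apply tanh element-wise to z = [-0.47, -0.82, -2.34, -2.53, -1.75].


tanh(-0.47) = -0.4382
tanh(-0.82) = -0.6751
tanh(-2.34) = -0.9816
tanh(-2.53) = -0.9874
tanh(-1.75) = -0.9414
result = [-0.4382, -0.6751, -0.9816, -0.9874, -0.9414]

[-0.4382, -0.6751, -0.9816, -0.9874, -0.9414]


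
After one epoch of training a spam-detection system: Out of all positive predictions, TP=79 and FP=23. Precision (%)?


Precision = TP/(TP+FP)
= 79/(79+23)
= 79/102 = 77.45%

77.45%


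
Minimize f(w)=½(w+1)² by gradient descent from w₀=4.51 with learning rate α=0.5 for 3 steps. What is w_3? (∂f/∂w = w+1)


step 1: grad = 4.51+1 = 5.51; w = 4.51 - 0.5·(5.51) = 1.755
step 2: grad = 1.755+1 = 2.755; w = 1.755 - 0.5·(2.755) = 0.3775
step 3: grad = 0.3775+1 = 1.3775; w = 0.3775 - 0.5·(1.3775) = -0.31125

-0.31125


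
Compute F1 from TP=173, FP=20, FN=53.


Precision = 173/193 = 0.8964
Recall = 173/226 = 0.7655
F1 = 2·P·R/(P+R) = 2·TP/(2·TP+FP+FN) = 346/(346+20+53) = 346/419 = 0.8258

0.8258


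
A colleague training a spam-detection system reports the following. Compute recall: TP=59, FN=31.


Recall = TP/(TP+FN)
= 59/(59+31)
= 59/90 = 65.56%

65.56%


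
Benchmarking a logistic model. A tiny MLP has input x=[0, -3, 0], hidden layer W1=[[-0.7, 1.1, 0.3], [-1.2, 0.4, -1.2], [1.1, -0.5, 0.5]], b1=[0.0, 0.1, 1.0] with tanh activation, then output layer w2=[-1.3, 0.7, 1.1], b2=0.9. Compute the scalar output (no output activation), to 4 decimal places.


z1[0] = (-0.7)·(0) + (1.1)·(-3) + (0.3)·(0) + 0.0 = -3.3
z1[1] = (-1.2)·(0) + (0.4)·(-3) + (-1.2)·(0) + 0.1 = -1.1
z1[2] = (1.1)·(0) + (-0.5)·(-3) + (0.5)·(0) + 1.0 = 2.5
h = tanh(z1) = [-0.9973, -0.8005, 0.9866]
output = (-1.3)·(-0.9973) + (0.7)·(-0.8005) + (1.1)·(0.9866) + 0.9 = 2.7214

2.7214


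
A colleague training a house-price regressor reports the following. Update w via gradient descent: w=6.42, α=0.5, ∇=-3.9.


w_new = w - α·∇
= 6.42 - 0.5·-3.9
= 6.42 + 1.95
= 8.37

8.37


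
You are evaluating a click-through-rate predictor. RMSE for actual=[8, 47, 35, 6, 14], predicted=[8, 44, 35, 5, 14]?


MSE = 10/5 = 2
RMSE = √(10/5) = 1.4142

1.4142


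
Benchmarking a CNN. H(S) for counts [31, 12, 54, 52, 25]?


Probabilities: [31/174, 12/174, 54/174, 52/174, 25/174] ≈ [0.1782, 0.069, 0.3103, 0.2989, 0.1437]
H = -((31/174)·log₂(31/174) + (12/174)·log₂(12/174) + (54/174)·log₂(54/174) + (52/174)·log₂(52/174) + (25/174)·log₂(25/174))
  = 2.1563 bits

2.1563 bits


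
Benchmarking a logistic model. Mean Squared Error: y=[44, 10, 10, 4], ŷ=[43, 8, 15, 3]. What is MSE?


Squared errors: (44-43)²=1, (10-8)²=4, (10-15)²=25, (4-3)²=1
Sum = 31
MSE = 31/4 = 31/4

31/4


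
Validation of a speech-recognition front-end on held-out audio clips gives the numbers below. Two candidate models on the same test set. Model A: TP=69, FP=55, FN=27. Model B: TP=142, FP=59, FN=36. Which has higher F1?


Model A: P=69/124=0.5565, R=69/96=0.7188, F1=2PR/(P+R)=2TP/(2TP+FP+FN)=138/220=0.6273
Model B: P=142/201=0.7065, R=142/178=0.7978, F1=2PR/(P+R)=2TP/(2TP+FP+FN)=284/379=0.7493
0.6273 < 0.7493 → Model B

Model B


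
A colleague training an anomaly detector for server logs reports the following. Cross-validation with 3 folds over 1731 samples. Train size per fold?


Fold size = 1731/3 = 577
Training per fold = 1731 - 577 = 1154

1154


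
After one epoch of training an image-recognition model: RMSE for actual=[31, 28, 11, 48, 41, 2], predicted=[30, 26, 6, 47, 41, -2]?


MSE = 47/6 = 7.8333
RMSE = √(47/6) = 2.7988

2.7988


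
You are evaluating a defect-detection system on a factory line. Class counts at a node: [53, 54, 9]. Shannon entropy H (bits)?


Probabilities: [53/116, 54/116, 9/116] ≈ [0.4569, 0.4655, 0.0776]
H = -((53/116)·log₂(53/116) + (54/116)·log₂(54/116) + (9/116)·log₂(9/116))
  = 1.316 bits

1.316 bits


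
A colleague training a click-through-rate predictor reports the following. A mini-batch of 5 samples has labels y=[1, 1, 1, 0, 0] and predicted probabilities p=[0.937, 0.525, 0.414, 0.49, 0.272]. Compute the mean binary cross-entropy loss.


L[0] = -ln(0.937) = 0.0651
L[1] = -ln(0.525) = 0.6444
L[2] = -ln(0.414) = 0.8819
L[3] = -ln(1-0.49) = -ln(0.51) = 0.6733
L[4] = -ln(1-0.272) = -ln(0.728) = 0.3175
mean = (0.0651 + 0.6444 + 0.8819 + 0.6733 + 0.3175)/5 = 0.5164

0.5164


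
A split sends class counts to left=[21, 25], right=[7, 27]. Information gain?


Parent = [28, 52], H_parent = 0.9341
H_left = 0.9945 (n=46), H_right = 0.7335 (n=34)
H_children = (46/80)·0.9945 + (34/80)·0.7335 = 0.8836
IG = 0.9341 - 0.8836 = 0.0505

0.0505


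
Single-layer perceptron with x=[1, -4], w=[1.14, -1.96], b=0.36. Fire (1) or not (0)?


z = (1)·(1.14) + (-4)·(-1.96) + 0.36
  = 9.34
step(z) = 1 (z≥0)

1


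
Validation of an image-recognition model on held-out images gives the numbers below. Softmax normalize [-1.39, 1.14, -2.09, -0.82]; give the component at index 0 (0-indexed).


Exponentials: e^-1.39=0.2491, e^1.14=3.1268, e^-2.09=0.1237, e^-0.82=0.4404
Sum = 3.94
Softmax = [0.0632, 0.7936, 0.0314, 0.1118]
p[0] = 0.2491/3.94 = 0.0632

0.0632


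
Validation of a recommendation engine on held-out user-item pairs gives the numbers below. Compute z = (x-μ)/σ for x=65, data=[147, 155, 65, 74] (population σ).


μ = 110.25, σ = 40.9718
z = (65 - 110.25)/40.9718 = -1.1044

-1.1044


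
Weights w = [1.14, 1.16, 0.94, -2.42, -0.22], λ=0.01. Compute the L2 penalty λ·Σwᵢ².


‖w‖₂² = (1.14)² + (1.16)² + (0.94)² + (-2.42)² + (-0.22)²
     = 1.2996 + 1.3456 + 0.8836 + 5.8564 + 0.0484
     = 9.4336
λ·‖w‖₂² = 0.01·9.4336 = 0.094336

0.094336


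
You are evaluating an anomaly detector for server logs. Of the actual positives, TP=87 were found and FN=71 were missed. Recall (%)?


Recall = TP/(TP+FN)
= 87/(87+71)
= 87/158 = 55.06%

55.06%


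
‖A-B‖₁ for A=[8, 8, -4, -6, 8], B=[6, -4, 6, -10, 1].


d = |8-6| + |8+ 4| + |-4-6| + |-6+ 10| + |8-1|
  = 2 + 12 + 10 + 4 + 7
  = 35

35


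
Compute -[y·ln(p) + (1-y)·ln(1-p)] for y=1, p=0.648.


BCE = -[y·ln(p) + (1-y)·ln(1-p)]
= -1·ln(0.648) - 0
= -ln(0.648) = 0.4339

0.4339


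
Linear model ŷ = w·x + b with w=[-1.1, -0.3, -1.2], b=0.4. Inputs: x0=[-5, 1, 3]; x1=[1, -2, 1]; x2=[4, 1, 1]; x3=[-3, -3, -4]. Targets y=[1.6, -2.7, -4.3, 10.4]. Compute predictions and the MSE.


ŷ0 = (-1.1)·(-5) + (-0.3)·(1) + (-1.2)·(3) + 0.4 = 2.0
ŷ1 = (-1.1)·(1) + (-0.3)·(-2) + (-1.2)·(1) + 0.4 = -1.3
ŷ2 = (-1.1)·(4) + (-0.3)·(1) + (-1.2)·(1) + 0.4 = -5.5
ŷ3 = (-1.1)·(-3) + (-0.3)·(-3) + (-1.2)·(-4) + 0.4 = 9.4
errors² = [0.16, 1.96, 1.44, 1.0]
MSE = 4.5600/4 = 1.14

1.14


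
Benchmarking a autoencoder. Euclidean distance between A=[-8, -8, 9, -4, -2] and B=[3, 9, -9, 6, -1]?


d = √((-8-3)² + (-8-9)² + (9+ 9)² + (-4-6)² + (-2+ 1)²)
  = √(121 + 289 + 324 + 100 + 1)
  = √835 = 28.8964

28.8964


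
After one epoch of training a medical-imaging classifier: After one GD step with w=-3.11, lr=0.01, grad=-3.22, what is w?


w_new = w - α·∇
= -3.11 - 0.01·-3.22
= -3.11 + 0.0322
= -3.0778

-3.0778


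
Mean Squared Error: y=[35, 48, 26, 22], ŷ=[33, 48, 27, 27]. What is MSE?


Squared errors: (35-33)²=4, (48-48)²=0, (26-27)²=1, (22-27)²=25
Sum = 30
MSE = 30/4 = 15/2

15/2


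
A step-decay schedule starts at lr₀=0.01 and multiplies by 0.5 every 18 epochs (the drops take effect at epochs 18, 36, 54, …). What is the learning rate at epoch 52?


n_drops = ⌊52/18⌋ = 2
lr = 0.01·0.5^2 = 0.01·0.25 = 0.0025

0.0025


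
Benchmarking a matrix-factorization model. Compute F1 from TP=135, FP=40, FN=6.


Precision = 135/175 = 0.7714
Recall = 135/141 = 0.9574
F1 = 2·P·R/(P+R) = 2·TP/(2·TP+FP+FN) = 270/(270+40+6) = 270/316 = 0.8544

0.8544


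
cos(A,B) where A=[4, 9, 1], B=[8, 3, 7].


A·B = 4·8 + 9·3 + 1·7 = 66
‖A‖ = √98 = 9.8995, ‖B‖ = √122 = 11.0454
cos = 66/(√98·√122) = 66/√11956 = 0.6036

0.6036


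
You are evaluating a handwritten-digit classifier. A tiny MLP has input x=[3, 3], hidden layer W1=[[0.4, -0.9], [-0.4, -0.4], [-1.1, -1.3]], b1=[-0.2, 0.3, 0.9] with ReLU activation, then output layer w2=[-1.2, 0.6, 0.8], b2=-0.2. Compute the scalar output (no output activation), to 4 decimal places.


z1[0] = (0.4)·(3) + (-0.9)·(3) - 0.2 = -1.7
z1[1] = (-0.4)·(3) + (-0.4)·(3) + 0.3 = -2.1
z1[2] = (-1.1)·(3) + (-1.3)·(3) + 0.9 = -6.3
h = ReLU(z1) = [0.0, 0.0, 0.0]
output = (-1.2)·(0.0) + (0.6)·(0.0) + (0.8)·(0.0) - 0.2 = -0.2

-0.2


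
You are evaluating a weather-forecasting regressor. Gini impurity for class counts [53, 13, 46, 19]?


Probabilities: [53/131, 13/131, 46/131, 19/131] ≈ [0.4046, 0.0992, 0.3511, 0.145]
Σpᵢ² = (2809 + 169 + 2116 + 361)/131² = 5455/17161
Gini = 1 - Σpᵢ² = 1 - 5455/17161 = 0.6821

0.6821


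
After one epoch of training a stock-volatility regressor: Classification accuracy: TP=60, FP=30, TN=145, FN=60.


Accuracy = (TP+TN)/(TP+TN+FP+FN)
= (60+145)/(295)
= 205/295 = 69.49%

69.49%


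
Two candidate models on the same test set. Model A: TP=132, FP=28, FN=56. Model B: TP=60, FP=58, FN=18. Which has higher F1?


Model A: P=132/160=0.825, R=132/188=0.7021, F1=2PR/(P+R)=2TP/(2TP+FP+FN)=264/348=0.7586
Model B: P=60/118=0.5085, R=60/78=0.7692, F1=2PR/(P+R)=2TP/(2TP+FP+FN)=120/196=0.6122
0.7586 > 0.6122 → Model A

Model A


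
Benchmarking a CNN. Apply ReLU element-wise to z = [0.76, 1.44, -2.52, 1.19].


ReLU(0.76) = max(0, 0.76) = 0.76
ReLU(1.44) = max(0, 1.44) = 1.44
ReLU(-2.52) = max(0, -2.52) = 0.0
ReLU(1.19) = max(0, 1.19) = 1.19
result = [0.76, 1.44, 0.0, 1.19]

[0.76, 1.44, 0.0, 1.19]


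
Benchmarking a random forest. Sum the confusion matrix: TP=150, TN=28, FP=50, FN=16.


Total = TP + TN + FP + FN
= 150 + 28 + 50 + 16
= 244
(Predicted positive: 200, predicted negative: 44)

244


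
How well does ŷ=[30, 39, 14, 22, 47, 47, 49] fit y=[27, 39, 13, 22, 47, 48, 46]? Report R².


ȳ = 34.5714
SS_res = Σ(y-ŷ)² = 20
SS_tot = Σ(y-ȳ)² = 1165.71
R² = 1 - SS_res/SS_tot = 1 - 0.0172 = 0.9828

0.9828


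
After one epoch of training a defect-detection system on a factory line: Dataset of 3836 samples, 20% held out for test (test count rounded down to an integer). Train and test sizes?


Test = ⌊3836·20/100⌋ = 767
Train = 3836 - 767 = 3069

Train: 3069, Test: 767


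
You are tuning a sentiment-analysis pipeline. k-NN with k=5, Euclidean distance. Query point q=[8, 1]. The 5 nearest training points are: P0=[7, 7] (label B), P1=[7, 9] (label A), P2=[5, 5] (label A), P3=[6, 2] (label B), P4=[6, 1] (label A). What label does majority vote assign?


d(q,P0) = 6.0828  (label B)
d(q,P1) = 8.0623  (label A)
d(q,P2) = 5.0  (label A)
d(q,P3) = 2.2361  (label B)
d(q,P4) = 2.0  (label A)
Votes: A=3, B=2
Majority → A

A


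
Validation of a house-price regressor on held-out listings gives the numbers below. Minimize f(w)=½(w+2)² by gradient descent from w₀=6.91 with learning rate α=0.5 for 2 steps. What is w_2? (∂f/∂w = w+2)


step 1: grad = 6.91+2 = 8.91; w = 6.91 - 0.5·(8.91) = 2.455
step 2: grad = 2.455+2 = 4.455; w = 2.455 - 0.5·(4.455) = 0.2275

0.2275


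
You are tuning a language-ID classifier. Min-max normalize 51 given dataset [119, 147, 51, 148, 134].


min=51, max=148
(51-51)/(148-51) = 0/97 = 0.0

0.0


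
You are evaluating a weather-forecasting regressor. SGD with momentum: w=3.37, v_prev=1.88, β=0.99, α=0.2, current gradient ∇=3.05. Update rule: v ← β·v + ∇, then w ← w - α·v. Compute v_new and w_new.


v_new = 0.99·1.88 + 3.05 = 1.8612 + 3.05 = 4.9112
w_new = 3.37 - 0.2·4.9112 = 3.37 - 0.98224 = 2.38776

v_new=4.9112, w_new=2.38776


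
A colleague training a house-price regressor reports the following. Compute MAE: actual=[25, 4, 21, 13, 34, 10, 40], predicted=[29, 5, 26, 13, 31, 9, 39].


Absolute errors: |25-29|=4, |4-5|=1, |21-26|=5, |13-13|=0, |34-31|=3, |10-9|=1, |40-39|=1
Sum = 15
MAE = 15/7 = 15/7

15/7


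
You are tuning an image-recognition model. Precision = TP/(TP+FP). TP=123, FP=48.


Precision = TP/(TP+FP)
= 123/(123+48)
= 123/171 = 71.93%

71.93%


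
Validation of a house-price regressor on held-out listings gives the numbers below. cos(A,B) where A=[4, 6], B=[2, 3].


A·B = 4·2 + 6·3 = 26
‖A‖ = √52 = 7.2111, ‖B‖ = √13 = 3.6056
cos = 26/(√52·√13) = 26/√676 = 1.0

1.0


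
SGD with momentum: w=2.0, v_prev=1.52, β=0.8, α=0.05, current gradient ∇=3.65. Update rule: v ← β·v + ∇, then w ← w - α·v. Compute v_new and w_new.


v_new = 0.8·1.52 + 3.65 = 1.216 + 3.65 = 4.866
w_new = 2.0 - 0.05·4.866 = 2.0 - 0.2433 = 1.7567

v_new=4.866, w_new=1.7567


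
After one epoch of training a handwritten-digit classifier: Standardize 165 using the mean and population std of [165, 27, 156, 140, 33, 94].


μ = 102.5, σ = 55.9427
z = (165 - 102.5)/55.9427 = 1.1172

1.1172


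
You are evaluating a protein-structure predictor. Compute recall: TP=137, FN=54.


Recall = TP/(TP+FN)
= 137/(137+54)
= 137/191 = 71.73%

71.73%


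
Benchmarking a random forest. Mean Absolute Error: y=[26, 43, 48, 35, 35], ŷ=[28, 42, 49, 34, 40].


Absolute errors: |26-28|=2, |43-42|=1, |48-49|=1, |35-34|=1, |35-40|=5
Sum = 10
MAE = 10/5 = 2

2


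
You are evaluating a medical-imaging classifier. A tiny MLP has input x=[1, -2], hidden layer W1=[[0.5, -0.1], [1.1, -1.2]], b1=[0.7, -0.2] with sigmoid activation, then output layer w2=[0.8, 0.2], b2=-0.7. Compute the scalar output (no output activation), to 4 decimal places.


z1[0] = (0.5)·(1) + (-0.1)·(-2) + 0.7 = 1.4
z1[1] = (1.1)·(1) + (-1.2)·(-2) - 0.2 = 3.3
h = sigmoid(z1) = [0.8022, 0.9644]
output = (0.8)·(0.8022) + (0.2)·(0.9644) - 0.7 = 0.1346

0.1346


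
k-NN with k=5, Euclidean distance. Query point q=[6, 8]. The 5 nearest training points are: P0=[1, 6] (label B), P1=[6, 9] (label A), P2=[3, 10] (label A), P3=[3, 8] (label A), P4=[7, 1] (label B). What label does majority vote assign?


d(q,P0) = 5.3852  (label B)
d(q,P1) = 1.0  (label A)
d(q,P2) = 3.6056  (label A)
d(q,P3) = 3.0  (label A)
d(q,P4) = 7.0711  (label B)
Votes: A=3, B=2
Majority → A

A


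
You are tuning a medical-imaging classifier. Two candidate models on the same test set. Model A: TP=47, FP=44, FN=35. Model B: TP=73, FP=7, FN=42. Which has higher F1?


Model A: P=47/91=0.5165, R=47/82=0.5732, F1=2PR/(P+R)=2TP/(2TP+FP+FN)=94/173=0.5434
Model B: P=73/80=0.9125, R=73/115=0.6348, F1=2PR/(P+R)=2TP/(2TP+FP+FN)=146/195=0.7487
0.5434 < 0.7487 → Model B

Model B


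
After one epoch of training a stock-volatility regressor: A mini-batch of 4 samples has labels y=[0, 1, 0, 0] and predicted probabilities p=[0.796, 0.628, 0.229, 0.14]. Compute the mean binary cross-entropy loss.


L[0] = -ln(1-0.796) = -ln(0.204) = 1.5896
L[1] = -ln(0.628) = 0.4652
L[2] = -ln(1-0.229) = -ln(0.771) = 0.2601
L[3] = -ln(1-0.14) = -ln(0.86) = 0.1508
mean = (1.5896 + 0.4652 + 0.2601 + 0.1508)/4 = 0.6164

0.6164


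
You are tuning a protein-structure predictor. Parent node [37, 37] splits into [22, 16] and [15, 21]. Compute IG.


Parent = [37, 37], H_parent = 1
H_left = 0.9819 (n=38), H_right = 0.9799 (n=36)
H_children = (38/74)·0.9819 + (36/74)·0.9799 = 0.9809
IG = 1 - 0.9809 = 0.0191

0.0191


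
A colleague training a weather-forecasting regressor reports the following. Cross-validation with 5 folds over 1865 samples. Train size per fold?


Fold size = 1865/5 = 373
Training per fold = 1865 - 373 = 1492

1492


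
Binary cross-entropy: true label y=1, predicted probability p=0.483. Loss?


BCE = -[y·ln(p) + (1-y)·ln(1-p)]
= -1·ln(0.483) - 0
= -ln(0.483) = 0.7277

0.7277


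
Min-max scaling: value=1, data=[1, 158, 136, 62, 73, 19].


min=1, max=158
(1-1)/(158-1) = 0/157 = 0.0

0.0


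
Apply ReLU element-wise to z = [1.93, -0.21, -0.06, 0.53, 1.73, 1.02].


ReLU(1.93) = max(0, 1.93) = 1.93
ReLU(-0.21) = max(0, -0.21) = 0.0
ReLU(-0.06) = max(0, -0.06) = 0.0
ReLU(0.53) = max(0, 0.53) = 0.53
ReLU(1.73) = max(0, 1.73) = 1.73
ReLU(1.02) = max(0, 1.02) = 1.02
result = [1.93, 0.0, 0.0, 0.53, 1.73, 1.02]

[1.93, 0.0, 0.0, 0.53, 1.73, 1.02]


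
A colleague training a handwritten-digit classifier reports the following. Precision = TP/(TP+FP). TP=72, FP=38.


Precision = TP/(TP+FP)
= 72/(72+38)
= 72/110 = 65.45%

65.45%


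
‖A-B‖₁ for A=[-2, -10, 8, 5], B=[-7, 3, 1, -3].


d = |-2+ 7| + |-10-3| + |8-1| + |5+ 3|
  = 5 + 13 + 7 + 8
  = 33

33


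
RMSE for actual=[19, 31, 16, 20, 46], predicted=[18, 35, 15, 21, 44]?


MSE = 23/5 = 4.6
RMSE = √(23/5) = 2.1448

2.1448


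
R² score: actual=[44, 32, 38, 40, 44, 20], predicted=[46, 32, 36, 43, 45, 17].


ȳ = 36.3333
SS_res = Σ(y-ŷ)² = 27
SS_tot = Σ(y-ȳ)² = 419.33
R² = 1 - SS_res/SS_tot = 1 - 0.0644 = 0.9356

0.9356


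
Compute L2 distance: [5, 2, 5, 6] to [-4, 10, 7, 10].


d = √((5+ 4)² + (2-10)² + (5-7)² + (6-10)²)
  = √(81 + 64 + 4 + 16)
  = √165 = 12.8452

12.8452


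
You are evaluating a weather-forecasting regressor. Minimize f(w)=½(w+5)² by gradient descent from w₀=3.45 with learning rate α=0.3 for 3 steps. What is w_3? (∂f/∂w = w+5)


step 1: grad = 3.45+5 = 8.45; w = 3.45 - 0.3·(8.45) = 0.915
step 2: grad = 0.915+5 = 5.915; w = 0.915 - 0.3·(5.915) = -0.8595
step 3: grad = -0.8595+5 = 4.1405; w = -0.8595 - 0.3·(4.1405) = -2.10165

-2.10165


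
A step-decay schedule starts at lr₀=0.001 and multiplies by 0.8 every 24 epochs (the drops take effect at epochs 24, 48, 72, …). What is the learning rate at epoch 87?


n_drops = ⌊87/24⌋ = 3
lr = 0.001·0.8^3 = 0.001·0.512 = 0.000512

0.000512


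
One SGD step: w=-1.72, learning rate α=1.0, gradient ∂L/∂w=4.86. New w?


w_new = w - α·∇
= -1.72 - 1.0·4.86
= -1.72 - 4.86
= -6.58

-6.58


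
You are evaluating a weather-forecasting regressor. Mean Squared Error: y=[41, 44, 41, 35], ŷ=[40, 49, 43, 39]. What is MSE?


Squared errors: (41-40)²=1, (44-49)²=25, (41-43)²=4, (35-39)²=16
Sum = 46
MSE = 46/4 = 23/2

23/2


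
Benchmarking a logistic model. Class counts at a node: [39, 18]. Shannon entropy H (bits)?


Probabilities: [39/57, 18/57] ≈ [0.6842, 0.3158]
H = -((39/57)·log₂(39/57) + (18/57)·log₂(18/57))
  = 0.8997 bits

0.8997 bits


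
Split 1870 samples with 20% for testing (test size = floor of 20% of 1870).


Test = ⌊1870·20/100⌋ = 374
Train = 1870 - 374 = 1496

Train: 1496, Test: 374


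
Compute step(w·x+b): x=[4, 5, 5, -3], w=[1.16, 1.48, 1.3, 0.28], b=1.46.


z = (4)·(1.16) + (5)·(1.48) + (5)·(1.3) + (-3)·(0.28) + 1.46
  = 19.16
step(z) = 1 (z≥0)

1


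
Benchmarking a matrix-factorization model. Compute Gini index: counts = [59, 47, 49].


Probabilities: [59/155, 47/155, 49/155] ≈ [0.3806, 0.3032, 0.3161]
Σpᵢ² = (3481 + 2209 + 2401)/155² = 8091/24025
Gini = 1 - Σpᵢ² = 1 - 8091/24025 = 0.6632

0.6632


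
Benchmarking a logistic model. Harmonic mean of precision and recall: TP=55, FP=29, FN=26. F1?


Precision = 55/84 = 0.6548
Recall = 55/81 = 0.679
F1 = 2·P·R/(P+R) = 2·TP/(2·TP+FP+FN) = 110/(110+29+26) = 110/165 = 0.6667

0.6667


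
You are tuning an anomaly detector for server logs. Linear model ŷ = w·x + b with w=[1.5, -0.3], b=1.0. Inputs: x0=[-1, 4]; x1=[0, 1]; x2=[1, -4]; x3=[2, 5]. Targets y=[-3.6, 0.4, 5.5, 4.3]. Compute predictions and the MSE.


ŷ0 = (1.5)·(-1) + (-0.3)·(4) + 1.0 = -1.7
ŷ1 = (1.5)·(0) + (-0.3)·(1) + 1.0 = 0.7
ŷ2 = (1.5)·(1) + (-0.3)·(-4) + 1.0 = 3.7
ŷ3 = (1.5)·(2) + (-0.3)·(5) + 1.0 = 2.5
errors² = [3.61, 0.09, 3.24, 3.24]
MSE = 10.1800/4 = 2.545

2.545


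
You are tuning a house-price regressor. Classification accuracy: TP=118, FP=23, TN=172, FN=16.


Accuracy = (TP+TN)/(TP+TN+FP+FN)
= (118+172)/(329)
= 290/329 = 88.15%

88.15%


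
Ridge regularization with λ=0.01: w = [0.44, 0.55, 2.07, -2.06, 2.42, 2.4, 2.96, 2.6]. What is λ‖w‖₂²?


‖w‖₂² = (0.44)² + (0.55)² + (2.07)² + (-2.06)² + (2.42)² + (2.4)² + (2.96)² + (2.6)²
     = 0.1936 + 0.3025 + 4.2849 + 4.2436 + 5.8564 + 5.76 + 8.7616 + 6.76
     = 36.1626
λ·‖w‖₂² = 0.01·36.1626 = 0.361626

0.361626


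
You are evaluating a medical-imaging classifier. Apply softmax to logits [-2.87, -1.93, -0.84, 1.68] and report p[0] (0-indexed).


Exponentials: e^-2.87=0.0567, e^-1.93=0.1451, e^-0.84=0.4317, e^1.68=5.3656
Sum = 5.9991
Softmax = [0.0095, 0.0242, 0.072, 0.8944]
p[0] = 0.0567/5.9991 = 0.0095

0.0095


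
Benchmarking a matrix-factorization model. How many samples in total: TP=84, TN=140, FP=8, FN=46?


Total = TP + TN + FP + FN
= 84 + 140 + 8 + 46
= 278
(Predicted positive: 92, predicted negative: 186)

278


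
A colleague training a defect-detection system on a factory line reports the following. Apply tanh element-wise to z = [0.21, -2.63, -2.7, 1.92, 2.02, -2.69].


tanh(0.21) = 0.207
tanh(-2.63) = -0.9897
tanh(-2.7) = -0.991
tanh(1.92) = 0.9579
tanh(2.02) = 0.9654
tanh(-2.69) = -0.9908
result = [0.207, -0.9897, -0.991, 0.9579, 0.9654, -0.9908]

[0.207, -0.9897, -0.991, 0.9579, 0.9654, -0.9908]


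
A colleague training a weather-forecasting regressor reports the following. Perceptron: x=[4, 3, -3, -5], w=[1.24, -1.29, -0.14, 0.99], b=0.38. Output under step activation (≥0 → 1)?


z = (4)·(1.24) + (3)·(-1.29) + (-3)·(-0.14) + (-5)·(0.99) + 0.38
  = -3.06
step(z) = 0 (z<0)

0


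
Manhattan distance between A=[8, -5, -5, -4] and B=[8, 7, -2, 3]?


d = |8-8| + |-5-7| + |-5+ 2| + |-4-3|
  = 0 + 12 + 3 + 7
  = 22

22


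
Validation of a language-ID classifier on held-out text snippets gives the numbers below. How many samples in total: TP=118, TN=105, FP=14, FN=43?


Total = TP + TN + FP + FN
= 118 + 105 + 14 + 43
= 280
(Predicted positive: 132, predicted negative: 148)

280
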